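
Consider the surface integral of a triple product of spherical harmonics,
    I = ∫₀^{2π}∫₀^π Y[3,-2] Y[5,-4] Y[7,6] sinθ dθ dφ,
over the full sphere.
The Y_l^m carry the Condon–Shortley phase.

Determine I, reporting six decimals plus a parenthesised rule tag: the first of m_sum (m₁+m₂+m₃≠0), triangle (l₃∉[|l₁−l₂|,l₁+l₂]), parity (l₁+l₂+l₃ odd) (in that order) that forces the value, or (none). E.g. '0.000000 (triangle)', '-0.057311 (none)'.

0.000000 (parity)

Σlᵢ=15 odd — θ-integrand is odd under cosθ→−cosθ; I=0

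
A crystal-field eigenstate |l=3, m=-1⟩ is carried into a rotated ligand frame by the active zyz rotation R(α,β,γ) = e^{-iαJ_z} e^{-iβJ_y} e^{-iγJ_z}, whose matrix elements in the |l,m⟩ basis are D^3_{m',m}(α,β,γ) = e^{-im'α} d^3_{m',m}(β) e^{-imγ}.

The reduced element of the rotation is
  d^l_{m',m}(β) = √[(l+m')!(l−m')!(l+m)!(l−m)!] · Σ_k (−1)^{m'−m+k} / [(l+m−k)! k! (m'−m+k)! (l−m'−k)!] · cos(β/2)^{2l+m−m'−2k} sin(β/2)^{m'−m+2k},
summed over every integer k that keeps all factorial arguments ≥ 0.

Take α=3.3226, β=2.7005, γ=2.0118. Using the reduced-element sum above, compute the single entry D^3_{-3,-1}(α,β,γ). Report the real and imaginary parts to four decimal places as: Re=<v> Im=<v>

Split into d^3_{-3,-1}(β=2.7005) × two z-phases.
Half-angle: c=0.218763, s=0.975778. N=√(1·720·2·24)=185.903201
The bounds max(0,m−m')=2 and min(l+m,l−m')=2 give 1 term
  k=2: (−1)^0·185.9032/(48)·0.2188^4·0.9758^2 = +0.008446
d^3_{-3,-1}(2.7005) = +0.008446
Phases: e^{-i·(-3)·3.3226}=-0.856151-0.516726i, e^{-i·(-1)·2.0118}=-0.426847+0.904324i ⇒ D=+0.007033-0.004676i

Re=0.0070 Im=-0.0047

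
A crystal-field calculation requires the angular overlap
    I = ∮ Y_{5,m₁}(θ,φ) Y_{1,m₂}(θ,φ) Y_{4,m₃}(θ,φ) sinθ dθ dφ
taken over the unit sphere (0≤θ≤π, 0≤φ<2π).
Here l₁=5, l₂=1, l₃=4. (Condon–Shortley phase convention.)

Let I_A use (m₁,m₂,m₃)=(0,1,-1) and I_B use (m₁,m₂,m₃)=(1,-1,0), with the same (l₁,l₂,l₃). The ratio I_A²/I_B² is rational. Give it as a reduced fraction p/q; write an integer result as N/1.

2/3

Same 5,1,4: normalisation and zero-m 3j drop out of the ratio.
A: Δ: 2! 8! 0! / 11! → 1/495; sum: t=2:+1/1440 = 1/1440; 3j²(5 1 4; 0 1 -1) = Δ·Π!·Σ² = 2/99  (sign -1)
B: Δ: 2! 8! 0! / 11! → 1/495; sum: t=0:+1/1152 = 1/1152; 3j²(5 1 4; 1 -1 0) = Δ·Π!·Σ² = 1/33  (sign +1)
I_A²/I_B² = (2/99)/(1/33) = 2/3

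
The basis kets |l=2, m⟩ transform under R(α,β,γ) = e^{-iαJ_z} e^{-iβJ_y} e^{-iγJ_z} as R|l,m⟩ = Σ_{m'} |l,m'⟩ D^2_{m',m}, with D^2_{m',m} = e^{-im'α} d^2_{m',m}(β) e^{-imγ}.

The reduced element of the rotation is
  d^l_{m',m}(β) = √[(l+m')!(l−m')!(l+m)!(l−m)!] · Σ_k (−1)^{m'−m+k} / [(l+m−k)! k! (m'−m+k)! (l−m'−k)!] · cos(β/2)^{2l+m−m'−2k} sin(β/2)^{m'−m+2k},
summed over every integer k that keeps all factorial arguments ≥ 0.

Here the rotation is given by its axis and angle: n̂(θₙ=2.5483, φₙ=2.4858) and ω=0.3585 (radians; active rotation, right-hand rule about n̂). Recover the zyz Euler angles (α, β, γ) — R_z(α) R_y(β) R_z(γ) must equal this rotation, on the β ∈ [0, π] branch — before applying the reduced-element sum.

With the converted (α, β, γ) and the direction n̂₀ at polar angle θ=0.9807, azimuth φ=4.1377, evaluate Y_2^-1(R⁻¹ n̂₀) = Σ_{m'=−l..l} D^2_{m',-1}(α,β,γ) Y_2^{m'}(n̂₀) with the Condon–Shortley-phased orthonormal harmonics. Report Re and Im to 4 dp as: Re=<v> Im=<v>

Re=-0.0810 Im=0.2622

Axis–angle → zyz. n̂ = (sinθₙcosφₙ, sinθₙsinφₙ, cosθₙ) = (-0.443118, +0.340929, -0.829104), ω = 0.3585.
R = I cosω + sinω [n̂]ₓ + (1−cosω) n̂n̂ᵀ gives
  R = [+0.948908, +0.281303, +0.142979; -0.300512, +0.943814, +0.137506; -0.096264, -0.173448, +0.980127]
β = atan2(√(R₁₃²+R₂₃²), R₃₃) = 0.199695; α = atan2(R₂₃, R₁₃) mod 2π = 0.765889; γ = atan2(R₃₂, −R₃₁) mod 2π = 5.219067
Need the full column D^2_{m',-1} for m'=−2..2 at α=0.7659, β=0.1997, γ=5.2191.
cos(β/2)=0.995019, sin(β/2)=0.099682
d^2_{-2,-1}: single k=1 term ⇒ +0.196400;  D = +0.175311+0.088537i
d^2_{-1,-1}: k∈[0..1] ⇒ +0.980226 -0.029513 = +0.950713;  D = +0.908747-0.279345i
d^2_{0,-1}: k∈[0..1] ⇒ -0.240539 +0.002414 = -0.238125;  D = -0.115556+0.208207i
d^2_{1,-1}: k∈[0..1] ⇒ +0.029513 -0.000099 = +0.029414;  D = -0.007539-0.028432i
d^2_{2,-1}: single k=0 term ⇒ -0.001971;  D = +0.001685+0.001023i
Y_2^{m'}(θ=0.9807,φ=4.1377) and Σ D·Y over m':
  (+0.1753+0.0885i)·(-0.1091-0.2433i)  (+0.9087-0.2793i)·(-0.1942+0.2998i)  (-0.1156+0.2082i)·(-0.0224+0.0000i)  (-0.0075-0.0284i)·(+0.1942+0.2998i)  (+0.0017+0.0010i)·(-0.1091+0.2433i)
Y_2^-1(R⁻¹ n̂) = -0.081047+0.262210i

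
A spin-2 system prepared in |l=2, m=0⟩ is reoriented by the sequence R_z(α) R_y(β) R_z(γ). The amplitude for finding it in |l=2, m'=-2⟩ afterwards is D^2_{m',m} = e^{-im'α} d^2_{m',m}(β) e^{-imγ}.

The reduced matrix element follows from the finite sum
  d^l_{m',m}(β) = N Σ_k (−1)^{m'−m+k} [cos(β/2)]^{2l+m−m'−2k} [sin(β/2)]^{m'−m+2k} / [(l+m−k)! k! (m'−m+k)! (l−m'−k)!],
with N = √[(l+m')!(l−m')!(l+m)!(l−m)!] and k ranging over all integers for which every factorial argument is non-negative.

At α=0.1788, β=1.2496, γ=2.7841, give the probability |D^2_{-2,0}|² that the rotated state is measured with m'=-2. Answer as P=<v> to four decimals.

P=0.3040

Split into d^2_{-2,0}(β=1.2496) × two z-phases.
With c≡cos(β/2)=0.811080 and s≡sin(β/2)=0.584935, N=[1·24·2·2]^{1/2}=9.797959
k∈{2} keeps every argument non-negative
  k=2: (−1)^0·9.7980/(4)·0.8111^2·0.5849^2 = +0.551339
d^2_{-2,0}(1.2496) = +0.551339
|D^2_{-2,0}|² = |d^2_{-2,0}(β)|² = (+0.551339)² = 0.303974 (the z-rotation phases have unit modulus)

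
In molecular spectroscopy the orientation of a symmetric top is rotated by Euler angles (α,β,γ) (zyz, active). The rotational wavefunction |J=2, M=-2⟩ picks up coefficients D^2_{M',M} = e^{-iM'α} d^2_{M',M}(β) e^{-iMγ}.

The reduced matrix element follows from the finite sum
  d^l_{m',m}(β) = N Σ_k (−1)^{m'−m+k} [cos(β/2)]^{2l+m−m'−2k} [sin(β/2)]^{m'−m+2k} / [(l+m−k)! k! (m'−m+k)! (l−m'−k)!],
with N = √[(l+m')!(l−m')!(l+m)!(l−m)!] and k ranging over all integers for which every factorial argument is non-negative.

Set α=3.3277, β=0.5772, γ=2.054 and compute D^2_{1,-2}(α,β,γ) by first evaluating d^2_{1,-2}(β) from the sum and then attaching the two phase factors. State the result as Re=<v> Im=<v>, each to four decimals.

First d^2_{1,-2}(β=0.5772), then the phase factors e^{-i(1)α} and e^{-i(-2)γ}:
With c≡cos(β/2)=0.958643 and s≡sin(β/2)=0.284610, N=[6·1·1·24]^{1/2}=12.000000
k∈{0} keeps every argument non-negative
  k=0: (−1)^3·12.0000/(6)·0.9586^1·0.2846^3 = -0.044202
d^2_{1,-2}(0.5772) = -0.044202
D = (-0.982732+0.185035i)·(-0.044202)·(-0.568259-0.822849i) = -0.031414-0.031096i

Re=-0.0314 Im=-0.0311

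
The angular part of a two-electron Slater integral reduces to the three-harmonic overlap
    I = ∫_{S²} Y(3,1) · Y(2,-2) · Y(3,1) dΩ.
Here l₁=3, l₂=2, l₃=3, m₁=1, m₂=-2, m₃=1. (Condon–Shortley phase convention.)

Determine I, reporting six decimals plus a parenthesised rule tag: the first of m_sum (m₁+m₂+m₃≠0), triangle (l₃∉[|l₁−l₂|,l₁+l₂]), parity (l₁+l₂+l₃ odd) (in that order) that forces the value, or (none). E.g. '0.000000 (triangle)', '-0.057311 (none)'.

Rules hold: Σm=0, L=8 even, 1≤3≤5.
N = 7·5·7 = 245
Δ = 2!·4!·2!/9! = 1/3780
Racah Σ t=0..2: t=0:+1/24 t=1:−1/4 t=2:+1/24 = -1/6
⇒ 3j(3 2 3; 0 0 0)² = 4/105, sgn +1
Racah Σ t=0..0: t=0:+1/16 = 1/16
⇒ 3j(3 2 3; 1 -2 1)² = 2/35, sgn +1
4πI² = N·(3j₀)²·(3jₘ)² = 8/15
I = +1·√(0.533333/4π) = 0.20601291
No selection rule forces the value: the integral is nonzero (none).

0.206013 (none)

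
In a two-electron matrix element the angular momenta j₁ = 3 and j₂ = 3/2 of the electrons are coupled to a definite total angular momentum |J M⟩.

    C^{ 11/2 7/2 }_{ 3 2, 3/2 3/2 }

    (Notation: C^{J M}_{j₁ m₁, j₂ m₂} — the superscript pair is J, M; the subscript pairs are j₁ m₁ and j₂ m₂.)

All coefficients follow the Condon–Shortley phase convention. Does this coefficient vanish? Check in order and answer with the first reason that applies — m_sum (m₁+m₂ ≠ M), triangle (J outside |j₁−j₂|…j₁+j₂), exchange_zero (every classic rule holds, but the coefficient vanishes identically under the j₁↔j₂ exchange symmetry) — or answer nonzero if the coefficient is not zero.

triangle

m-sum: m₁+m₂ = 2+3/2 = 7/2, M = 7/2  ✓
triangle: need |j₁−j₂| ≤ J ≤ j₁+j₂, i.e. J ∈ [3/2, 9/2]; J = 11/2 is outside ✗ ⇒ coefficient is 0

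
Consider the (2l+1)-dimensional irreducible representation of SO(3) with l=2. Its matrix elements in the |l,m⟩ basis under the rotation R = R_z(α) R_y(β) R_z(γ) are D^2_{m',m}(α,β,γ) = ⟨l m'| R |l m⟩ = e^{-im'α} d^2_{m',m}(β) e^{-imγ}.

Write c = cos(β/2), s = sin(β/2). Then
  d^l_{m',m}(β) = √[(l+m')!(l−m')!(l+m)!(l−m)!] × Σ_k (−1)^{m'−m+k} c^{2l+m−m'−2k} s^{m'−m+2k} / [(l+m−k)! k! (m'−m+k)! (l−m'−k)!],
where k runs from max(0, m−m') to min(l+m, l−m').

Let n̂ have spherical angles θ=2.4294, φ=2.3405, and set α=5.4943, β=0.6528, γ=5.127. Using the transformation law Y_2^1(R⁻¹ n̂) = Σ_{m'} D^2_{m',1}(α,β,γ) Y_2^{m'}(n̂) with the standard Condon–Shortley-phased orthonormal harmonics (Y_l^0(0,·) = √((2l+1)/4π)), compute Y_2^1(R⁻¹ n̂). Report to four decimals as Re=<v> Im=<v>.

Re=-0.0241 Im=-0.0394

Need the full column D^2_{m',1} for m'=−2..2 at α=5.4943, β=0.6528, γ=5.1270.
cos(β/2)=0.947203, sin(β/2)=0.320635
d^2_{-2,1}: single k=3 term ⇒ +0.062446;  D = +0.056979-0.025553i
d^2_{-1,1}: k∈[2..3] ⇒ +0.276713 -0.010569 = +0.266144;  D = +0.248392+0.095571i
d^2_{0,1}: k∈[1..2] ⇒ +0.667445 -0.076481 = +0.590965;  D = +0.238061+0.540894i
d^2_{1,1}: k∈[0..1] ⇒ +0.804955 -0.276713 = +0.528242;  D = -0.193124+0.491674i
d^2_{2,1}: single k=0 term ⇒ -0.544967;  D = +0.500312-0.216047i
Y_2^{m'}(θ=2.4294,φ=2.3405) and Σ D·Y over m':
  (+0.0570-0.0256i)·(-0.0052+0.1649i)  (+0.2484+0.0956i)·(+0.2659+0.2744i)  (+0.2381+0.5409i)·(+0.2267+0.0000i)  (-0.1931+0.4917i)·(-0.2659+0.2744i)  (+0.5003-0.2160i)·(-0.0052-0.1649i)
Y_2^1(R⁻¹ n̂) = -0.024058-0.039391i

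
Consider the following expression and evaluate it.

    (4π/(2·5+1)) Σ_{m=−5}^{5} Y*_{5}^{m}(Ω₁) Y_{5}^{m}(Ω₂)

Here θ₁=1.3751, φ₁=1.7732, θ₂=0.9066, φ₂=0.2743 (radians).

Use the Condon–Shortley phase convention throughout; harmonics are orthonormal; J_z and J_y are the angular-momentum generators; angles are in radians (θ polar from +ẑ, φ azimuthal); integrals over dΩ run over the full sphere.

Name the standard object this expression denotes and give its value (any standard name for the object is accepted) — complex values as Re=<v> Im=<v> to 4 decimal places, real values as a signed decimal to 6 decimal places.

This sum is the spherical-harmonic addition theorem: it equals the Legendre polynomial P_l(cos γ) of the angle γ between the two directions.
Addition theorem: P_5(cos γ) = (4π/11) Σ_m Y*_{lm}(Ω₁) Y_{lm}(Ω₂), m = −5…5:
  m=-5: (-0.357388+0.223456i) × (+0.027815-0.137712i) = +0.020832+0.055432i  (running Σ = +0.020832+0.055432i)
  m=-4: (+0.182255+0.191303i) × (+0.158629-0.309521i) = +0.088123-0.026065i  (running Σ = +0.108955+0.029366i)
  m=-3: (-0.122903+0.176896i) × (+0.277952-0.299622i) = +0.018841+0.085993i  (running Σ = +0.127796+0.115359i)
  m=-2: (+0.258399+0.110717i) × (+0.077345-0.047272i) = +0.025220-0.003652i  (running Σ = +0.153015+0.111707i)
  m=-1: (-0.031620+0.154085i) × (-0.312594+0.087962i) = -0.003669-0.050947i  (running Σ = +0.149346+0.060760i)
  m=0: (+0.282973-0.000000i) × (-0.180401+0.000000i) = -0.051049+0.000000i  (running Σ = +0.098298+0.060760i)
  m=1: (+0.031620+0.154085i) × (+0.312594+0.087962i) = -0.003669+0.050947i  (running Σ = +0.094628+0.111707i)
  m=2: (+0.258399-0.110717i) × (+0.077345+0.047272i) = +0.025220+0.003652i  (running Σ = +0.119848+0.115359i)
  m=3: (+0.122903+0.176896i) × (-0.277952-0.299622i) = +0.018841-0.085993i  (running Σ = +0.138689+0.029366i)
  m=4: (+0.182255-0.191303i) × (+0.158629+0.309521i) = +0.088123+0.026065i  (running Σ = +0.226812+0.055432i)
  m=5: (+0.357388+0.223456i) × (-0.027815-0.137712i) = +0.020832-0.055432i  (running Σ = +0.247644-0.000000i)
Total Σ_m = +0.247644-0.000000i. Multiply by 1.142397: +0.282908-0.000000i. P_5(cos γ) = 0.282908

Legendre polynomial (addition theorem), +0.282908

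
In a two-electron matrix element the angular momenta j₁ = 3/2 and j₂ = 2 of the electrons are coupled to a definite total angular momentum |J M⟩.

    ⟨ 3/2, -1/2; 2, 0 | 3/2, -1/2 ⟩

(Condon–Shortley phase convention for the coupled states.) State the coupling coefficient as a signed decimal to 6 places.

√[4·2!1!2!/6! · 1!2!2!2!1!2!] = √(16/45)
  +(−1)^1/∏(1,1,1,1,0,1)! = -1  (running -1)
  +(−1)^2/∏(2,0,0,0,1,2)! = 1/4  (running -3/4)
⟨..|..⟩ = √(16/45)·(-3/4) = -0.447214

-0.447214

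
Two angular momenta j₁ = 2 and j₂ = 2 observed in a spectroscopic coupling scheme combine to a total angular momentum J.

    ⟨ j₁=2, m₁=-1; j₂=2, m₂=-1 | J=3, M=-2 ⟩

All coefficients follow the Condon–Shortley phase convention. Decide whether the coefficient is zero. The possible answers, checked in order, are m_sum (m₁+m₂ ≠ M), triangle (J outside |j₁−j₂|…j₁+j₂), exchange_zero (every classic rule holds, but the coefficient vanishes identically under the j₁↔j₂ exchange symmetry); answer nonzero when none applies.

exchange_zero

m-sum: m₁+m₂ = -1+(-1) = -2, M = -2  ✓
triangle: |j₁−j₂| = 0 ≤ J = 3 ≤ j₁+j₂ = 4  ✓
exchange: j₁=j₂ and m₁=m₂, and (−1)^(j₁+j₂−J) = (−1)^1 = −1 forces ⟨j₁m₁;j₂m₂|JM⟩ = −⟨j₂m₂;j₁m₁|JM⟩ = −⟨j₁m₁;j₂m₂|JM⟩ ⇒ the coefficient vanishes identically
Racah sum check: Σ_k collapses to 0 ⇒ CG = 0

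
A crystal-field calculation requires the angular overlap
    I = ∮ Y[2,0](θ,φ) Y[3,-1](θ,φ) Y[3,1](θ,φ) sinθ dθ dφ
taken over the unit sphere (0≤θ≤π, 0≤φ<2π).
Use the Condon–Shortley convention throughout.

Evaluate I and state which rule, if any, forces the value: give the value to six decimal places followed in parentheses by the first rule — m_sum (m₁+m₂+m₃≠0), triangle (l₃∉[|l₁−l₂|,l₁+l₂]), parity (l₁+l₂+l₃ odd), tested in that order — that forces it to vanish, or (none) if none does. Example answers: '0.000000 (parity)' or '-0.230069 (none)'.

-0.126157 (none)

m-sum 0 ✓  L=8 even ✓  1≤3≤5 ✓
Π(2lᵢ+1) = 5×7×7 = 245
triangle coeff Δ(2,3,3) = 1/3780
Σ_t [0,2]: t=0:+1/24 t=1:−1/4 t=2:+1/24 = -1/6
(3j)²=4/105 [(2 3 3; 0 0 0)], sign=+1
Σ_t [0,2]: t=0:+1/16 t=1:−1/6 t=2:+1/96 = -3/32
(3j)²=3/140 [(2 3 3; 0 -1 1)], sign=-1
⇒ 4πI² = 1/5
I = (-1)√(1/5/(4π)) = -0.12615663
No selection rule forces the value: the integral is nonzero (none).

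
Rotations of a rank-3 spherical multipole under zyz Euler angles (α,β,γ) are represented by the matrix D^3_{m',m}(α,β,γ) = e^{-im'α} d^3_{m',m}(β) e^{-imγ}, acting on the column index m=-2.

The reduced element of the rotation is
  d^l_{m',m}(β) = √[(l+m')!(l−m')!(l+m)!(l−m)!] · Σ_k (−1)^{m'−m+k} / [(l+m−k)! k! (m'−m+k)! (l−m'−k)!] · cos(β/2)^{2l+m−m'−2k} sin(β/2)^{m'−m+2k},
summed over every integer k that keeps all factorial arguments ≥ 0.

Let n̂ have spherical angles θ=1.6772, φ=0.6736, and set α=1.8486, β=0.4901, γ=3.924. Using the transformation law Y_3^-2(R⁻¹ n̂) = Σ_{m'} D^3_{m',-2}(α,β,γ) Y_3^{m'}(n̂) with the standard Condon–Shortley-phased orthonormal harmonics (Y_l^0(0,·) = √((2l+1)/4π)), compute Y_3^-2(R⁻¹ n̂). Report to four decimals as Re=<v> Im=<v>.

Need the full column D^3_{m',-2} for m'=−3..3 at α=1.8486, β=0.4901, γ=3.9240.
cos(β/2)=0.970125, sin(β/2)=0.242605
d^3_{-3,-2}: single k=1 term ⇒ +0.510639;  D = +0.345585+0.375929i
d^3_{-2,-2}: k∈[0..1] ⇒ +0.833617 -0.260663 = +0.572954;  D = +0.299293-0.488569i
d^3_{-1,-2}: k∈[0..1] ⇒ -0.659232 +0.082454 = -0.576778;  D = +0.555601+0.154857i
d^3_{0,-2}: k∈[0..1] ⇒ +0.285542 -0.017857 = +0.267685;  D = +0.001601+0.267680i
d^3_{1,-2}: k∈[0..1] ⇒ -0.082454 +0.002578 = -0.079876;  D = -0.076681+0.022365i
d^3_{2,-2}: k∈[0..1] ⇒ +0.016301 -0.000204 = +0.016097;  D = -0.008572-0.013625i
d^3_{3,-2}: single k=0 term ⇒ -0.001997;  D = +0.001334-0.001486i
Y_3^{m'}(θ=1.6772,φ=0.6736) and Σ D·Y over m':
  (+0.3456+0.3759i)·(-0.1784-0.3693i)  (+0.2993-0.4886i)·(-0.0238+0.1046i)  (+0.5556+0.1549i)·(-0.2370+0.1892i)  (+0.0016+0.2677i)·(+0.1167+0.0000i)  (-0.0767+0.0224i)·(+0.2370+0.1892i)  (-0.0086-0.0136i)·(-0.0238-0.1046i)  (+0.0013-0.0015i)·(+0.1784-0.3693i)
Y_3^-2(R⁻¹ n̂) = -0.063524-0.060888i

Re=-0.0635 Im=-0.0609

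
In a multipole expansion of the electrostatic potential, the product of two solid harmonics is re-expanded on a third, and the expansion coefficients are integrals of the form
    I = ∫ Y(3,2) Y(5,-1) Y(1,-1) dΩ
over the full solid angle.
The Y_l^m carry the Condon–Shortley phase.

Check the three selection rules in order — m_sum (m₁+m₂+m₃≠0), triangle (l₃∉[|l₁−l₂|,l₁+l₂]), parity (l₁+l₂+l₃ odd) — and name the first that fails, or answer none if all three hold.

m₁+m₂+m₃ = 2 − 1 − 1 = 0  ✓
triangle: need |l₁−l₂| ≤ l₃ ≤ l₁+l₂ = [2,8]; l₃=1 is outside  ✗
parity: l₁+l₂+l₃ = 9 is odd

triangle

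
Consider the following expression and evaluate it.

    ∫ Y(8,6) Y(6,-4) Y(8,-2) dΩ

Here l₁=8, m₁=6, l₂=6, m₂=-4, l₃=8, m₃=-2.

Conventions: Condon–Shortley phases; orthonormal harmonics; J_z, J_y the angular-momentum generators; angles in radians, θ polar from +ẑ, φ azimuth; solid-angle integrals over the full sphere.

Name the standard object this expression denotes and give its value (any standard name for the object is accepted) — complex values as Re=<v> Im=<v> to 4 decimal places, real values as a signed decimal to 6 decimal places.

This is a Gaunt coefficient — the integral of a triple product of spherical harmonics over the sphere.
Checks pass: Σm=0; 22 even; l₃=8∈[2,14].
(2·8+1)(2·6+1)(2·8+1) = 3757
Δ: 6! 10! 6! / 23! → 1/13742520792
sum: t=0:+1/41803776000 t=1:−1/435456000 t=2:+1/39813120 t=3:−1/18662400 t=4:+1/39813120 t=5:−1/435456000 t=6:+1/41803776000 = -11/1393459200
3j²(8 6 8; 0 0 0) = Δ·Π!·Σ² = 600/96577  (sign -1)
sum: t=0:+1/2786918400 t=1:−1/5225472000 t=2:+1/125411328000 = 11/62705664000
3j²(8 6 8; 6 -4 -2) = Δ·Π!·Σ² = 55/7429  (sign +1)
combine: 4πI² = 3757·600/96577·55/7429 = 33000/190969
take √, sign -1: I = -0.11726559

Gaunt coefficient, -0.117266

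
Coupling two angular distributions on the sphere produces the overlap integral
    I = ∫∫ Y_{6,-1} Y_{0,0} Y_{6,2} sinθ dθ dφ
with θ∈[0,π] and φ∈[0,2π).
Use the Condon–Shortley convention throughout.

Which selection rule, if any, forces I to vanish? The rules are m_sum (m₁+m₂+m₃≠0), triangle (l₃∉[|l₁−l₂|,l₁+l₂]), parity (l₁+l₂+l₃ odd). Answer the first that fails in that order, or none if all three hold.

m₁+m₂+m₃ = -1 + 0 + 2 = 1  ✗
triangle: |6−0|=6 ≤ l₃=6 ≤ 6+0=6
parity: l₁+l₂+l₃ = 12 is even

m_sum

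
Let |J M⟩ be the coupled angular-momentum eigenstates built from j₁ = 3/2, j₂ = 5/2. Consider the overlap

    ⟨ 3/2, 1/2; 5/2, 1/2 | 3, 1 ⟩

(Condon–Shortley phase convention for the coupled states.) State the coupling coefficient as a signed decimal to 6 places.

j₁+j₂−J=1  J+j₁−j₂=2  J−j₁+j₂=4  j₁+j₂+J+1=8
(j₁±m₁, j₂±m₂, J±M) = (2,1,3,2,4,2)
P² = 48/5
sum k=0..1:
  [0] +1/6 = 1/6
  [1] −1/8 = -1/8
S = 1/24
C² = P²·S² = 1/60 ; C = +0.129099

+√(1/60) = +0.129099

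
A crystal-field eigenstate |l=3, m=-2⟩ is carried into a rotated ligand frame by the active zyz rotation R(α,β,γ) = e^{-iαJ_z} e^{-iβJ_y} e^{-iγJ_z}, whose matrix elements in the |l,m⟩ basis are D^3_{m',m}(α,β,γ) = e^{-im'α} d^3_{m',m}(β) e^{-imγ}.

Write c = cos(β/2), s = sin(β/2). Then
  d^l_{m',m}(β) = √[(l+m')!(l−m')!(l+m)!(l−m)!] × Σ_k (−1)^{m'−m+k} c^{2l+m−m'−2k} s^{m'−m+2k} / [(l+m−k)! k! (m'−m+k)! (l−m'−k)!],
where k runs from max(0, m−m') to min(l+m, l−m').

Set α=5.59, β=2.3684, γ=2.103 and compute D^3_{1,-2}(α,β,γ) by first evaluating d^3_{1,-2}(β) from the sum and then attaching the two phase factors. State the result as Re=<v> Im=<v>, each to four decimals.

Re=0.1009 Im=-0.5339

Split into d^3_{1,-2}(β=2.3684) × two z-phases.
Half-angle: c=0.377038, s=0.926198. N=√(24·2·1·120)=75.894664
The bounds max(0,m−m')=0 and min(l+m,l−m')=1 give 2 terms
  k=0: (−1)^3·75.8947/(12)·0.3770^3·0.9262^3 = -0.269338
  k=1: (−1)^4·75.8947/(24)·0.3770^1·0.9262^5 = +0.812651
d^3_{1,-2}(2.3684) = -0.269338 +0.812651 = +0.543313
Phases: e^{-i·(1)·5.5900}=+0.769215+0.638991i, e^{-i·(-2)·2.1030}=-0.485023-0.874502i ⇒ D=+0.100900-0.533862i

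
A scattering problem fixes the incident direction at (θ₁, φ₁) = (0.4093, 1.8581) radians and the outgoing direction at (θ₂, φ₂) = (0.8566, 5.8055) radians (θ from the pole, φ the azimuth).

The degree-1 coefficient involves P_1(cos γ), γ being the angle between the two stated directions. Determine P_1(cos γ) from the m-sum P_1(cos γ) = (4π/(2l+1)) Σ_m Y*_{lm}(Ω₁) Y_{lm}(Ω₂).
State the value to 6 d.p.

Term-by-term m-sum for l=1 (normalisation 4π/3 = 4.188790):
  m=-1: Y*=(-0.038962, 0.131860)  Y=(0.231839, 0.120017)  product (-0.024858, 0.025894)
  m=+0: Y*=(0.448244, -0.000000)  Y=(0.320040, 0.000000)  product (0.143456, 0.000000)
  m=+1: Y*=(0.038962, 0.131860)  Y=(-0.231839, 0.120017)  product (-0.024858, -0.025894)
Total Σ_m = (0.093739, 0.000000). Multiply by 4.188790: (0.392654, 0.000000). P_1(cos γ) = 0.392654

0.392654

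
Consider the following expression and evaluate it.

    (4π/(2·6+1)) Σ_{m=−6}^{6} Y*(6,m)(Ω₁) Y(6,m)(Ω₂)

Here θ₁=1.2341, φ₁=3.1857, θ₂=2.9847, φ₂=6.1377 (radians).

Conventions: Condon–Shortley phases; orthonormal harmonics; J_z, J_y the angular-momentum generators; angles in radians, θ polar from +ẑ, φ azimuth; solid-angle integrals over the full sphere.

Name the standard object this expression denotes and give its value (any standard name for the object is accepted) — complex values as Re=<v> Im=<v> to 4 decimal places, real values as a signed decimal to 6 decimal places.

This sum is the spherical-harmonic addition theorem: it equals the Legendre polynomial P_l(cos γ) of the angle γ between the two directions.
Addition theorem: P_6(cos γ) = (4π/13) Σ_m Y*_{lm}(Ω₁) Y_{lm}(Ω₂), m = −6…6:
  m=-6: (0.329651, 0.089336) × (0.000005, 0.000005) = (0.000001, 0.000002)  (running Σ = (0.000001, 0.000002))
  m=-5: (-0.404096, -0.090592) × (-0.000115, -0.000102) = (0.000037, 0.000052)  (running Σ = (0.000038, 0.000054))
  m=-4: (0.055916, 0.009969) × (0.001729, 0.001137) = (0.000085, 0.000081)  (running Σ = (0.000124, 0.000135))
  m=-3: (0.322753, 0.042958) × (-0.017197, -0.008022) = (-0.005206, -0.003328)  (running Σ = (-0.005082, -0.003193))
  m=-2: (-0.165172, -0.014608) × (0.113100, 0.033870) = (-0.018186, -0.007247)  (running Σ = (-0.023268, -0.010440))
  m=-1: (-0.271918, -0.012001) × (-0.449217, -0.065819) = (0.121360, 0.023289)  (running Σ = (0.098092, 0.012849))
  m=0: (0.191222, -0.000000) × (0.770484, 0.000000) = (0.147333, 0.000000)  (running Σ = (0.245425, 0.012849))
  m=1: (0.271918, -0.012001) × (0.449217, -0.065819) = (0.121360, -0.023289)  (running Σ = (0.366785, -0.010440))
  m=2: (-0.165172, 0.014608) × (0.113100, -0.033870) = (-0.018186, 0.007247)  (running Σ = (0.348599, -0.003193))
  m=3: (-0.322753, 0.042958) × (0.017197, -0.008022) = (-0.005206, 0.003328)  (running Σ = (0.343393, 0.000135))
  m=4: (0.055916, -0.009969) × (0.001729, -0.001137) = (0.000085, -0.000081)  (running Σ = (0.343479, 0.000054))
  m=5: (0.404096, -0.090592) × (0.000115, -0.000102) = (0.000037, -0.000052)  (running Σ = (0.343516, 0.000002))
  m=6: (0.329651, -0.089336) × (0.000005, -0.000005) = (0.000001, -0.000002)  (running Σ = (0.343517, 0.000000))
Total Σ_m = (0.343517, 0.000000). Multiply by 0.966644: (0.332059, 0.000000). P_6(cos γ) = 0.332059

Legendre polynomial (addition theorem), +0.332059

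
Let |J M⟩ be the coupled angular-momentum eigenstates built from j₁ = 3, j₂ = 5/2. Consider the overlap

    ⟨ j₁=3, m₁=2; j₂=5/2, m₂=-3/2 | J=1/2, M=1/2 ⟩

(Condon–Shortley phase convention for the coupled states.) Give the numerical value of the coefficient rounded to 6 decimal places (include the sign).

j₁+j₂−J=5  J+j₁−j₂=1  J−j₁+j₂=0  j₁+j₂+J+1=7
(j₁±m₁, j₂±m₂, J±M) = (5,1,1,4,1,0)
P² = 960/7
sum k=1..1:
  [1] −1/24 = -1/24
S = -1/24
C² = P²·S² = 5/21 ; C = -0.487950

-0.487950  (= −√(5/21))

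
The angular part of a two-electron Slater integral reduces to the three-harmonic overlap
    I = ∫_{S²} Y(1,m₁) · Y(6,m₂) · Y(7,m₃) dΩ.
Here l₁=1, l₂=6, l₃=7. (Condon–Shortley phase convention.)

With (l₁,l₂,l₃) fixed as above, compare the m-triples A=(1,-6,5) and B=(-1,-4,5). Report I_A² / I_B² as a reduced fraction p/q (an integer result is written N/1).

Shared (l₁,l₂,l₃)=(1,6,7): N and (l;000)² cancel in I_A²/I_B².
A: Δ = 0!·2!·12!/15! = 1/1365; Racah Σ t=0..0: t=0:+1/958003200 = 1/958003200; ⇒ 3j(1 6 7; 1 -6 5)² = 1/1365, sgn +1
B: Δ = 0!·2!·12!/15! = 1/1365; Racah Σ t=0..0: t=0:+1/14515200 = 1/14515200; ⇒ 3j(1 6 7; -1 -4 5)² = 22/455, sgn +1
I_A²/I_B² = (1/1365)/(22/455) = 1/66

1/66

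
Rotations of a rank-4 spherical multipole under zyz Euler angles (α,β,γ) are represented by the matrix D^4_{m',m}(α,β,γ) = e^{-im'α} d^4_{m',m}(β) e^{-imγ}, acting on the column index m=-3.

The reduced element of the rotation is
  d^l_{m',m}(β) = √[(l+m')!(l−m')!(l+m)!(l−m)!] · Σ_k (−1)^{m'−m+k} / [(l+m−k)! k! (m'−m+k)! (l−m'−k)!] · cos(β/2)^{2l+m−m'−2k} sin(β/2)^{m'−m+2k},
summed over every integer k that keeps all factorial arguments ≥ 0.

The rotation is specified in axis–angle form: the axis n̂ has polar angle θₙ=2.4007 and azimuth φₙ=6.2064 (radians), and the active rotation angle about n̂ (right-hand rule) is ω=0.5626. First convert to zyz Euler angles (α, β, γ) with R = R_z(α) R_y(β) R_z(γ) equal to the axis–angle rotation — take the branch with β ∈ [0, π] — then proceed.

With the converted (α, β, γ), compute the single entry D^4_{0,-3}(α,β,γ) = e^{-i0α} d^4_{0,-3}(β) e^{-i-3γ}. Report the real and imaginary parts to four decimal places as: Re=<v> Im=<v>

Axis–angle → zyz. n̂ = (sinθₙcosφₙ, sinθₙsinφₙ, cosθₙ) = (+0.672958, -0.051775, -0.737866), ω = 0.5626.
R = I cosω + sinω [n̂]ₓ + (1−cosω) n̂n̂ᵀ gives
  R = [+0.915672, +0.388198, -0.104149; -0.398939, +0.846284, -0.353059; -0.048917, +0.364835, +0.929786]
β = atan2(√(R₁₃²+R₂₃²), R₃₃) = 0.376965; α = atan2(R₂₃, R₁₃) mod 2π = 4.425534; γ = atan2(R₃₂, −R₃₁) mod 2π = 1.437512
First d^4_{0,-3}(β=0.3770), then the phase factors e^{-i(0)α} and e^{-i(-3)γ}:
With c≡cos(β/2)=0.982290 and s≡sin(β/2)=0.187368, N=[24·24·1·5040]^{1/2}=1703.830978
Admissible k: 0..1 (factorial args all ≥0)
  k=0: (−1)^3·1703.8310/(144)·0.9823^5·0.1874^3 = -0.071179
  k=1: (−1)^4·1703.8310/(144)·0.9823^3·0.1874^5 = +0.002590
d^4_{0,-3}(0.3770) = -0.071179 +0.002590 = -0.068589
D = (+1.000000+0.000000i)·(-0.068589)·(-0.389284-0.921118i) = +0.026701+0.063179i

Re=0.0267 Im=0.0632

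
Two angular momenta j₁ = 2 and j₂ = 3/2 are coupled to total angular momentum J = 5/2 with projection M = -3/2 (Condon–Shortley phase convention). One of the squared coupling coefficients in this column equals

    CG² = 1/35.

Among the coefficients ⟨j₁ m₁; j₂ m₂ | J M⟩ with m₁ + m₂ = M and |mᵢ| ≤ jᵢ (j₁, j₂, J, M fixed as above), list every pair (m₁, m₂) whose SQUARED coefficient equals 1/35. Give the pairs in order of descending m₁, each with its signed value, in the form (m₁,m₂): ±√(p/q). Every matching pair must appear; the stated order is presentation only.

Admissible pairs with m₁+m₂ = M = -3/2: (-2,1/2), (-1,-1/2), (0,-3/2)
  (m₁,m₂)=(0,-3/2): CG² = 18/35, CG = +√(18/35)
  (m₁,m₂)=(-1,-1/2): CG² = 1/35, CG = −√(1/35)   ← matches the target
  (m₁,m₂)=(-2,1/2): CG² = 16/35, CG = −√(16/35)
Pairs with CG² = 1/35: (-1,-1/2): −√(1/35)

(-1,-1/2): −√(1/35)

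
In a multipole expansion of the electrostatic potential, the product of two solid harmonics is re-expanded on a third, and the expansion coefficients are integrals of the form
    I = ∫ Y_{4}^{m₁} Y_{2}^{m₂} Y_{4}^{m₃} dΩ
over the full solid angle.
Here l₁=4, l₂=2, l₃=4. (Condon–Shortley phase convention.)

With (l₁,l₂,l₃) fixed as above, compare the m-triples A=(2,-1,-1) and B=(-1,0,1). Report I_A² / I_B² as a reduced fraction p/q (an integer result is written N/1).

Same 4,2,4: normalisation and zero-m 3j drop out of the ratio.
A: Δ: 2! 6! 2! / 11! → 1/13860; sum: t=0:+1/96 t=1:−1/240 = 1/160; 3j²(4 2 4; 2 -1 -1) = Δ·Π!·Σ² = 27/1540  (sign -1)
B: Δ: 2! 6! 2! / 11! → 1/13860; sum: t=0:+1/480 t=1:−1/48 t=2:+1/144 = -17/1440; 3j²(4 2 4; -1 0 1) = Δ·Π!·Σ² = 289/13860  (sign +1)
I_A²/I_B² = (27/1540)/(289/13860) = 243/289

243/289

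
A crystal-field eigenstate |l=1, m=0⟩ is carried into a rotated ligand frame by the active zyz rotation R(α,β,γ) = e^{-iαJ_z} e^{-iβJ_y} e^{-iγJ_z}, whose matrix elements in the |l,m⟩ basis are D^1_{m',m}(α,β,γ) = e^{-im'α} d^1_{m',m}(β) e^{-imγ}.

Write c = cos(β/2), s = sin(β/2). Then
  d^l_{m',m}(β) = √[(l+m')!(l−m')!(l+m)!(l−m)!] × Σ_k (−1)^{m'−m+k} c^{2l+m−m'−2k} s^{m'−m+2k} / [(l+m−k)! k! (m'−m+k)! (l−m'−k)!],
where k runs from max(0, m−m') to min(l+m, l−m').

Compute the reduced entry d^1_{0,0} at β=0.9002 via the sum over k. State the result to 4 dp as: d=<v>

d=0.6215

d^1_{0,0}(β=0.9002) via the finite sum:
With c≡cos(β/2)=0.900404 and s≡sin(β/2)=0.435056, N=[1·1·1·1]^{1/2}=1.000000
Admissible k: 0..1 (factorial args all ≥0)
  k=0: (−1)^0·1.0000/(1)·0.9004^2·0.4351^0 = +0.810727
  k=1: (−1)^1·1.0000/(1)·0.9004^0·0.4351^2 = -0.189273
d^1_{0,0}(0.9002) = +0.810727 -0.189273 = +0.621453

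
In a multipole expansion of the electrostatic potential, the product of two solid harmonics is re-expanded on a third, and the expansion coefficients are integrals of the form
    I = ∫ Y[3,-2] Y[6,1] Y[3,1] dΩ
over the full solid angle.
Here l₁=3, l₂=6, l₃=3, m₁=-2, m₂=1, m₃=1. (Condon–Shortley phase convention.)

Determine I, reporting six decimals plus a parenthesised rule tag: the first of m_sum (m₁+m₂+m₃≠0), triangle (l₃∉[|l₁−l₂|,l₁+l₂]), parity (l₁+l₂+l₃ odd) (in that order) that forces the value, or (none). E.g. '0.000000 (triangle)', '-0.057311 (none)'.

-0.121471 (none)

m-sum 0 ✓  L=12 even ✓  3≤3≤9 ✓
Π(2lᵢ+1) = 7×13×7 = 637
triangle coeff Δ(3,6,3) = 1/12012
Σ_t [3,3]: t=3:−1/1296 = -1/1296
(3j)²=100/3003 [(3 6 3; 0 0 0)], sign=+1
Σ_t [5,5]: t=5:−1/5760 = -1/5760
(3j)²=5/572 [(3 6 3; -2 1 1)], sign=-1
⇒ 4πI² = 875/4719
I = (-1)√(875/4719/(4π)) = -0.12147142
No selection rule forces the value: the integral is nonzero (none).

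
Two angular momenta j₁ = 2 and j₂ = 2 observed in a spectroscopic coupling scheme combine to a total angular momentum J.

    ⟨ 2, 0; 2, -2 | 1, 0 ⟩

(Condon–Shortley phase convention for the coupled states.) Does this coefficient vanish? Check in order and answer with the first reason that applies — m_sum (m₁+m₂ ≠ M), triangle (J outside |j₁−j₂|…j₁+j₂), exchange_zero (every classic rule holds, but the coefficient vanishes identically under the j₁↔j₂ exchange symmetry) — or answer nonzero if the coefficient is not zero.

m_sum

m-sum: m₁+m₂ = 0+(-2) = -2, M = 0  ✗ ⇒ coefficient is 0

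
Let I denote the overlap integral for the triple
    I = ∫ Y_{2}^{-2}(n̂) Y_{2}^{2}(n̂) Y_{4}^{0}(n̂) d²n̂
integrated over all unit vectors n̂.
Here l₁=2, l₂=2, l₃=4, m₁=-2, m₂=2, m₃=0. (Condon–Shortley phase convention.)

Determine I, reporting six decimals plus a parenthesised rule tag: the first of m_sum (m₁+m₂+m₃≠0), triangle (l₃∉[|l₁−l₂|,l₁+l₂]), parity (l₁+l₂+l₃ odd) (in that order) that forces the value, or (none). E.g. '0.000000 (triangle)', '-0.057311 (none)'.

0.040299 (none)

Rules hold: Σm=0, L=8 even, 0≤4≤4.
N = 5·5·9 = 225
Δ = 0!·4!·4!/9! = 1/630
Racah Σ t=0..0: t=0:+1/16 = 1/16
⇒ 3j(2 2 4; 0 0 0)² = 2/35, sgn +1
Racah Σ t=0..0: t=0:+1/576 = 1/576
⇒ 3j(2 2 4; -2 2 0)² = 1/630, sgn +1
4πI² = N·(3j₀)²·(3jₘ)² = 1/49
I = +1·√(0.0204082/4π) = 0.04029926
No selection rule forces the value: the integral is nonzero (none).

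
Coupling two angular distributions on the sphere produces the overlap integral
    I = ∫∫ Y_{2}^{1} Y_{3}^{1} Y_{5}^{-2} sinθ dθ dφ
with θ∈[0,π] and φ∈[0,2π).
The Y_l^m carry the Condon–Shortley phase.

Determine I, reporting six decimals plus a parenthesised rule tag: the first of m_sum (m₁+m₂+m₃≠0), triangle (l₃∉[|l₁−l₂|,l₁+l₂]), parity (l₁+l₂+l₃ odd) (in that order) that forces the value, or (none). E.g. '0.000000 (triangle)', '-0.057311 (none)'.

Checks pass: Σm=0; 10 even; l₃=5∈[1,5].
(2·2+1)(2·3+1)(2·5+1) = 385
Δ: 0! 4! 6! / 11! → 1/2310
sum: t=0:+1/144 = 1/144
3j²(2 3 5; 0 0 0) = Δ·Π!·Σ² = 10/231  (sign -1)
sum: t=0:+1/288 = 1/288
3j²(2 3 5; 1 1 -2) = Δ·Π!·Σ² = 1/22  (sign -1)
combine: 4πI² = 385·10/231·1/22 = 25/33
take √, sign +1: I = 0.24553200
No selection rule forces the value: the integral is nonzero (none).

0.245532 (none)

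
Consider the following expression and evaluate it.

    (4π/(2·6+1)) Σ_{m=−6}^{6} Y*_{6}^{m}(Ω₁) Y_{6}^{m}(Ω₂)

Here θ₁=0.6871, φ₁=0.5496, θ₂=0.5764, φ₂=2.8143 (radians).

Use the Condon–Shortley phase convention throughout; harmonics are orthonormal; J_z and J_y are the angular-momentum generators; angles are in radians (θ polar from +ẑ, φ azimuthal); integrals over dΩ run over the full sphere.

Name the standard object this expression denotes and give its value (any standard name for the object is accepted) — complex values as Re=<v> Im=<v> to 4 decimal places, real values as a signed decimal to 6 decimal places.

This sum is the spherical-harmonic addition theorem: it equals the Legendre polynomial P_l(cos γ) of the angle γ between the two directions.
Summing Y*_{l m}(θ₁,φ₁)·Y_{l m}(θ₂,φ₂) over m ∈ [−6, 6]; prefactor 4π/(2·6+1) = 0.966644:
  m=-6: (-0.03108 - 0.00489j) × (-0.00485 + 0.01170j) = 0.00021 - 0.00034j  (running Σ = 0.00021 - 0.00034j)
  m=-5: (-0.12268 + 0.05094j) × (0.00443 - 0.06732j) = 0.00289 + 0.00848j  (running Σ = 0.00309 + 0.00814j)
  m=-4: (-0.18904 + 0.26059j) × (0.05482 + 0.20472j) = -0.06371 - 0.02442j  (running Σ = -0.06062 - 0.01627j)
  m=-3: (-0.03579 + 0.45795j) × (-0.23242 - 0.34794j) = 0.16766 - 0.09398j  (running Σ = 0.10704 - 0.11026j)
  m=-2: (0.12084 + 0.23694j) × (0.35717 + 0.27411j) = -0.02179 + 0.11775j  (running Σ = 0.08525 + 0.00750j)
  m=-1: (-0.19677 - 0.12053j) × (-0.03892 - 0.01321j) = 0.00607 + 0.00729j  (running Σ = 0.09132 + 0.01479j)
  m=0: (-0.34636 + 0.00000j) × (-0.41987 + 0.00000j) = 0.14543 + 0.00000j  (running Σ = 0.23674 + 0.01479j)
  m=1: (0.19677 - 0.12053j) × (0.03892 - 0.01321j) = 0.00607 - 0.00729j  (running Σ = 0.24281 + 0.00750j)
  m=2: (0.12084 - 0.23694j) × (0.35717 - 0.27411j) = -0.02179 - 0.11775j  (running Σ = 0.22102 - 0.11026j)
  m=3: (0.03579 + 0.45795j) × (0.23242 - 0.34794j) = 0.16766 + 0.09398j  (running Σ = 0.38868 - 0.01627j)
  m=4: (-0.18904 - 0.26059j) × (0.05482 - 0.20472j) = -0.06371 + 0.02442j  (running Σ = 0.32497 + 0.00814j)
  m=5: (0.12268 + 0.05094j) × (-0.00443 - 0.06732j) = 0.00289 - 0.00848j  (running Σ = 0.32786 - 0.00034j)
  m=6: (-0.03108 + 0.00489j) × (-0.00485 - 0.01170j) = 0.00021 + 0.00034j  (running Σ = 0.32806 + 0.00000j)
Σ over m = 0.32806 + 0.00000j; ×(4π/13) → 0.31712 + 0.00000j. Real part: 0.317120

Legendre polynomial (addition theorem), +0.317120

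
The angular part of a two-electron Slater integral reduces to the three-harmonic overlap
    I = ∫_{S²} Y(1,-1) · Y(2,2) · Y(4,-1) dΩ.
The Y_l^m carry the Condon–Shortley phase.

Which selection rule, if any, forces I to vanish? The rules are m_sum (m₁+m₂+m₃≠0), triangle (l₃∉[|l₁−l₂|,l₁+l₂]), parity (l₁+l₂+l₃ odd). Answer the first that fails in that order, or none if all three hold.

triangle

azimuthal sum: -1 + 2 − 1 = 0  ✓
l₃ must lie in [1,3]; have l₃=4  ✗
L = 1 + 2 + 4 = 7 (odd)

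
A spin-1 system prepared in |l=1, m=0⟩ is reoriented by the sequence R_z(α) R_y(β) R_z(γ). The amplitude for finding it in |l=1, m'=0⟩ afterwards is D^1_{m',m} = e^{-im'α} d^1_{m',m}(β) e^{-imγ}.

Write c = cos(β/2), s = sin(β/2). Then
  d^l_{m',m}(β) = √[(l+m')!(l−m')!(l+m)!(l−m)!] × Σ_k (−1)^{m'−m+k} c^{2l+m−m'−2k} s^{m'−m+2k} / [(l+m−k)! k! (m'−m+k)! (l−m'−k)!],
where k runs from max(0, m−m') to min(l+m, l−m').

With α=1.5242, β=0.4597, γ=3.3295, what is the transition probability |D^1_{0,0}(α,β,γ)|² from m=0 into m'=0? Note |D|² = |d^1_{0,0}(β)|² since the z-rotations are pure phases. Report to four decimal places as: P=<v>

P=0.8031

First d^1_{0,0}(β=0.4597), then the phase factors e^{-i(0)α} and e^{-i(0)γ}:
With c≡cos(β/2)=0.973701 and s≡sin(β/2)=0.227831, N=[1·1·1·1]^{1/2}=1.000000
k: max(0,(0)−(0))=0 … min(1+(0),1−(0))=1
  k=0: (−1)^0·1.0000/(1)·0.9737^2·0.2278^0 = +0.948093
  k=1: (−1)^1·1.0000/(1)·0.9737^0·0.2278^2 = -0.051907
d^1_{0,0}(0.4597) = +0.948093 -0.051907 = +0.896186
|D^1_{0,0}|² = |d^1_{0,0}(β)|² = (+0.896186)² = 0.803149 (the z-rotation phases have unit modulus)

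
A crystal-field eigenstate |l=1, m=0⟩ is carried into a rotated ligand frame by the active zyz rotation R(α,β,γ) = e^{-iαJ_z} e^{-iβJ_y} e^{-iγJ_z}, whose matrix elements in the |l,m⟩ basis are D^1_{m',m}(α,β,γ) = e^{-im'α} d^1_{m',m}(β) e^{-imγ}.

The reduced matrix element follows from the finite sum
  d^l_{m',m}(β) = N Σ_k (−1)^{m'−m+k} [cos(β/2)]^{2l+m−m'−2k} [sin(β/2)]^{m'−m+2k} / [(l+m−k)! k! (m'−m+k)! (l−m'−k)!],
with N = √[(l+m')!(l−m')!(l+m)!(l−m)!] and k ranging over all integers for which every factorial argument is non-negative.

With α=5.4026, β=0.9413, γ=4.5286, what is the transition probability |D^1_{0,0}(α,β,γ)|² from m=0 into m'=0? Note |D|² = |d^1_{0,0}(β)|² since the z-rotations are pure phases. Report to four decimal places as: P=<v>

D^1_{0,0}(5.4026,0.9413,4.5286) = e^{-i·0·5.4026}·d^1_{0,0}(0.9413)·e^{-i·0·4.5286}. Compute d first:
c=cos(0.941300/2)=0.891274, s=sin(0.941300/2)=0.453466; N=√[1·1·1·1]=1.000000
k∈{0,1} keeps every argument non-negative
  k=0: (−1)^0·1.0000/(1)·0.8913^2·0.4535^0 = +0.794369
  k=1: (−1)^1·1.0000/(1)·0.8913^0·0.4535^2 = -0.205631
d^1_{0,0}(0.9413) = +0.794369 -0.205631 = +0.588738
|D^1_{0,0}|² = |d^1_{0,0}(β)|² = (+0.588738)² = 0.346612 (the z-rotation phases have unit modulus)

P=0.3466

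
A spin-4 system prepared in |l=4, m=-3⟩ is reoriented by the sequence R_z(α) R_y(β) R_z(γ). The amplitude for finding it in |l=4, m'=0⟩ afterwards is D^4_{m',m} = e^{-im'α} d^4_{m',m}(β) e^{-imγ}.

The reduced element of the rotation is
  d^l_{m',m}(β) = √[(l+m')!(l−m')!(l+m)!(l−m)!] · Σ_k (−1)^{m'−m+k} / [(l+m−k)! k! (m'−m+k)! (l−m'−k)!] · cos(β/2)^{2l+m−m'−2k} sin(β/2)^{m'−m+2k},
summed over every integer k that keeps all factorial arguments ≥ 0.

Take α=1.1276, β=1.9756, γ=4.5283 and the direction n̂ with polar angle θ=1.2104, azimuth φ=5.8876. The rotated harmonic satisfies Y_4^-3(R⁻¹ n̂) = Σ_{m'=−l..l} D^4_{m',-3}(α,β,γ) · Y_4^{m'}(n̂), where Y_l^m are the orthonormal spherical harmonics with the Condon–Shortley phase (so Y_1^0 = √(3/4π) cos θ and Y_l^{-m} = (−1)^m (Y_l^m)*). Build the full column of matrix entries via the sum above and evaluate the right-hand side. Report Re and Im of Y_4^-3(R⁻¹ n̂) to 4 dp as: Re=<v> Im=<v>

Need the full column D^4_{m',-3} for m'=−4..4 at α=1.1276, β=1.9756, γ=4.5283.
cos(β/2)=0.550528, sin(β/2)=0.834817
d^4_{-4,-3}: single k=1 term ⇒ +0.036190;  D = +0.026375-0.024781i
d^4_{-3,-3}: k∈[0..1] ⇒ +0.008438 -0.135818 = -0.127380;  D = +0.038987+0.121267i
d^4_{-2,-3}: k∈[0..1] ⇒ -0.047875 +0.330259 = +0.282384;  D = -0.279923-0.037205i
d^4_{-1,-3}: k∈[0..1] ⇒ +0.154003 -0.590202 = -0.436200;  D = +0.237342-0.365976i
d^4_{0,-3}: k∈[0..1] ⇒ -0.348124 +0.800493 = +0.452369;  D = +0.237321+0.385119i
d^4_{1,-3}: k∈[0..1] ⇒ +0.590202 -0.814284 = -0.224082;  D = -0.222750+0.024392i
d^4_{2,-3}: k∈[0..1] ⇒ -0.759415 +0.582079 = -0.177336;  D = -0.058156+0.167529i
d^4_{3,-3}: k∈[0..1] ⇒ +0.718131 -0.235901 = +0.482230;  D = -0.343731-0.338223i
d^4_{4,-3}: single k=0 term ⇒ -0.440010;  D = +0.413292-0.150993i
Y_4^{m'}(θ=1.2104,φ=5.8876) and Σ D·Y over m':
  (+0.0264-0.0248i)·(-0.0039+0.3393i)  (+0.0390+0.1213i)·(+0.1355+0.3353i)  (-0.2799-0.0372i)·(-0.0267-0.0270i)  (+0.2373-0.3660i)·(-0.3068-0.1281i)  (+0.2373+0.3851i)·(-0.0200+0.0000i)  (-0.2228+0.0244i)·(+0.3068-0.1281i)  (-0.0582+0.1675i)·(-0.0267+0.0270i)  (-0.3437-0.3382i)·(-0.1355+0.3353i)  (+0.4133-0.1510i)·(-0.0039-0.3393i)
Y_4^-3(R⁻¹ n̂) = -0.106097-0.057841i

Re=-0.1061 Im=-0.0578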